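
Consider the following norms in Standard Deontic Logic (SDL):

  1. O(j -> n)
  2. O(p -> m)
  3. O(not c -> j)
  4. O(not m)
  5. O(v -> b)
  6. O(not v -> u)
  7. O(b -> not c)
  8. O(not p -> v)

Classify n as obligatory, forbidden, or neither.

Obligatory

From premise 4 we have O(not m).
Premise 2 is O(p -> m); contrapositively O(not m -> not p). Since O(not m) holds, K gives O(not p).
Premise 8 is O(not p -> v); since O(not p), deontic closure gives O(v).
Applying K to premise 5 (O(v -> b)) and O(v) yields O(b).
With premise 7, O(b -> not c), the K-axiom yields O(not c).
Premise 3 is O(not c -> j); since O(not c), deontic closure gives O(j).
With premise 1, O(j -> n), the K-axiom yields O(n).
Premise 6 does not contribute to this derivation.
Hence n is obligatory.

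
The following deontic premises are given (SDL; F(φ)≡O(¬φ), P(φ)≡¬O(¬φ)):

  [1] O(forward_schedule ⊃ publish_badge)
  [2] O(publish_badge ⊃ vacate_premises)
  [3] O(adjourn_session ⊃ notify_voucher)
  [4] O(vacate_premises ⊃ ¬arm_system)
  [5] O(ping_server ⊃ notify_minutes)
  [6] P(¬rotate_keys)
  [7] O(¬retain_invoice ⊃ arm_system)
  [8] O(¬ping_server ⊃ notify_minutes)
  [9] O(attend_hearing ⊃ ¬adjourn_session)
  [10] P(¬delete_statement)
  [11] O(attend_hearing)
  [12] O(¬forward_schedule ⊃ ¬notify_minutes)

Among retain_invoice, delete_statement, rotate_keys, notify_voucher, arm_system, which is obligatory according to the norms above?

Premises 8 and 5 are O(¬ping_server ⊃ notify_minutes) and O(ping_server ⊃ notify_minutes); every ideal world satisfies ¬ping_server or ping_server, so in either case notify_minutes holds — hence O(notify_minutes).
The contrapositive of premise 12 (O(¬forward_schedule ⊃ ¬notify_minutes)) is O(notify_minutes ⊃ forward_schedule), and O(notify_minutes) is already established, so O(forward_schedule).
With premise 1, O(forward_schedule ⊃ publish_badge), the K-axiom yields O(publish_badge).
Applying K to premise 2 (O(publish_badge ⊃ vacate_premises)) and O(publish_badge) yields O(vacate_premises).
Applying K to premise 4 (O(vacate_premises ⊃ ¬arm_system)) and O(vacate_premises) yields O(¬arm_system).
Premise 7 is O(¬retain_invoice ⊃ arm_system); contrapositively O(¬arm_system ⊃ retain_invoice). Since O(¬arm_system) holds, K gives O(retain_invoice).
So O(retain_invoice) holds — retain_invoice is obligatory. None of the other listed options is made obligatory by any chain of premises.

retain_invoice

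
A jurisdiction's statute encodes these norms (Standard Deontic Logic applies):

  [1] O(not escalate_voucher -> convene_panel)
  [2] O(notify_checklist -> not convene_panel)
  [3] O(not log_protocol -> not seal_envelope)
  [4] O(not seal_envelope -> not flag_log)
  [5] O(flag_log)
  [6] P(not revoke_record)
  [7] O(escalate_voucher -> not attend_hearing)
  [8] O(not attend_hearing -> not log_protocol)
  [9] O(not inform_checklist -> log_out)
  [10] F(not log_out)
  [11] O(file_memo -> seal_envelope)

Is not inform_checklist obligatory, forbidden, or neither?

Premise 9 is O(not inform_checklist -> log_out); even if O(log_out) held, inferring O(not inform_checklist) would be affirming the consequent — invalid.
No premise or chain of K-axiom applications forces O(not inform_checklist), and none forces O(inform_checklist). So not inform_checklist is neither obligatory nor forbidden under these norms.

Neither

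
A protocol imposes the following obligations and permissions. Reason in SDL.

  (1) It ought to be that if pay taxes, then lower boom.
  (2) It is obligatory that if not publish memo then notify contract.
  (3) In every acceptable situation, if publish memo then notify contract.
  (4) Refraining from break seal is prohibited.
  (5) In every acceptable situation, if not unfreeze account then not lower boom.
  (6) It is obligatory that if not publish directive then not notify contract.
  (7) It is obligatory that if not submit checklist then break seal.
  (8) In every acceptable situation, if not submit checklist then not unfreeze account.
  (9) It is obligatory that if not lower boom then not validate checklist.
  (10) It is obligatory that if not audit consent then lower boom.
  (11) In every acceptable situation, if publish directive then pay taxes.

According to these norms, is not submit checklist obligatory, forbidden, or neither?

Forbidden

Premises 2 and 3 cover both cases: O(¬publish_memo → notify_contract) and O(publish_memo → notify_contract). Since ¬publish_memo ∨ publish_memo is a tautology, O(notify_contract) follows.
The contrapositive of premise 6 (O(¬publish_directive → ¬notify_contract)) is O(notify_contract → publish_directive), and O(notify_contract) is already established, so O(publish_directive).
Premise 11 is O(publish_directive → pay_taxes); since O(publish_directive), deontic closure gives O(pay_taxes).
Applying K to premise 1 (O(pay_taxes → lower_boom)) and O(pay_taxes) yields O(lower_boom).
Premise 5, O(¬unfreeze_account → ¬lower_boom), contraposes to O(lower_boom → unfreeze_account); with O(lower_boom) we get O(unfreeze_account).
The contrapositive of premise 8 (O(¬submit_checklist → ¬unfreeze_account)) is O(unfreeze_account → submit_checklist), and O(unfreeze_account) is already established, so O(submit_checklist).
Premises 4, 7, 9, 10 do not contribute to this derivation.
Thus O(submit_checklist), which is F(¬submit_checklist): ¬submit_checklist is forbidden.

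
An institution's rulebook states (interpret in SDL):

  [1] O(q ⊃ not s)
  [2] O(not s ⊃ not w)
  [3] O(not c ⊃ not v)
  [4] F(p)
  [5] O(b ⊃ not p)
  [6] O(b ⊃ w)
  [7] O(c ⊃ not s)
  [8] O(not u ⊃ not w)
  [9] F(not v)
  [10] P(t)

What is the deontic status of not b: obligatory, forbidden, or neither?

Obligatory

F(not v) at premise 9 means O(v).
Premise 3, O(not c ⊃ not v), contraposes to O(v ⊃ c); with O(v) we get O(c).
From O(c) and premise 7, O(c ⊃ not s), we obtain O(not s).
From O(not s) and premise 2, O(not s ⊃ not w), we obtain O(not w).
The contrapositive of premise 6 (O(b ⊃ w)) is O(not w ⊃ not b), and O(not w) is already established, so O(not b).
Premises 1, 4, 5, 8, 10 do not contribute to this derivation.
Hence not b is obligatory.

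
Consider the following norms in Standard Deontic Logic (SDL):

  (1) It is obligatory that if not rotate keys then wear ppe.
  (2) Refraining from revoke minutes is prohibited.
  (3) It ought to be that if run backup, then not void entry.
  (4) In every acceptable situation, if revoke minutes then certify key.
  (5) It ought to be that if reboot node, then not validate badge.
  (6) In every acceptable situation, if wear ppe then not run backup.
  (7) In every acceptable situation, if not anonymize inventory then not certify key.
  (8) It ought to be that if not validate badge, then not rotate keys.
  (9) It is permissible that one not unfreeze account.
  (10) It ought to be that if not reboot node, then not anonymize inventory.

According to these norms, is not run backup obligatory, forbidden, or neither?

Premise 2, F(¬revoke_minutes), is equivalent to O(revoke_minutes).
Applying K to premise 4 (O(revoke_minutes → certify_key)) and O(revoke_minutes) yields O(certify_key).
Premise 7, O(¬anonymize_inventory → ¬certify_key), contraposes to O(certify_key → anonymize_inventory); with O(certify_key) we get O(anonymize_inventory).
Premise 10, O(¬reboot_node → ¬anonymize_inventory), contraposes to O(anonymize_inventory → reboot_node); with O(anonymize_inventory) we get O(reboot_node).
Premise 5 is O(reboot_node → ¬validate_badge); since O(reboot_node), deontic closure gives O(¬validate_badge).
From O(¬validate_badge) and premise 8, O(¬validate_badge → ¬rotate_keys), we obtain O(¬rotate_keys).
Applying K to premise 1 (O(¬rotate_keys → wear_ppe)) and O(¬rotate_keys) yields O(wear_ppe).
Applying K to premise 6 (O(wear_ppe → ¬run_backup)) and O(wear_ppe) yields O(¬run_backup).
Premises 3, 9 do not contribute to this derivation.
Hence ¬run_backup is obligatory.

Obligatory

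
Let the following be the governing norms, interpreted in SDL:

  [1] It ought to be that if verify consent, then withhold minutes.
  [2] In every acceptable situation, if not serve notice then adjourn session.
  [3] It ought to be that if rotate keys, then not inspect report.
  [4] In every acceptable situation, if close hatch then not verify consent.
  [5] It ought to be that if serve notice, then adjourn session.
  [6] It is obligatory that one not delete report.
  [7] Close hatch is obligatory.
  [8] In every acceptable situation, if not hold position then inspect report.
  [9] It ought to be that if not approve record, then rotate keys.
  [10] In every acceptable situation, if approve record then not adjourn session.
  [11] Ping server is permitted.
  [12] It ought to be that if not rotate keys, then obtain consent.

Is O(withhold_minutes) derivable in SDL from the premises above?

No

Premise 1 is O(verify_consent → withhold_minutes), but O(verify_consent) is not derivable from the premises, so it does not yield O(withhold_minutes).
No other premise forces O(withhold_minutes). An ideal world satisfying every premise can still have withhold_minutes false, so O(withhold_minutes) is not derivable.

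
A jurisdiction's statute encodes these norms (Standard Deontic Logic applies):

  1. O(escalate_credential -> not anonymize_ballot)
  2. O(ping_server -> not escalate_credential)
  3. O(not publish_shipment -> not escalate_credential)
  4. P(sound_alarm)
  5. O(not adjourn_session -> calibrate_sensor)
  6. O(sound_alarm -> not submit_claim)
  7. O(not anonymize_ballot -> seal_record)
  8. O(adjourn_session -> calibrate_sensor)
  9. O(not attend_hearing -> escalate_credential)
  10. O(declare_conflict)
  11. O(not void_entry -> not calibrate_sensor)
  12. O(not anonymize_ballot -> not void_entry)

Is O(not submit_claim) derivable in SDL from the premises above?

No

Premise 6 is O(sound_alarm -> not submit_claim), but O(sound_alarm) is not derivable from the premises (the permission P(sound_alarm) asserts only not O(not sound_alarm), not O(sound_alarm)), so it does not yield O(not submit_claim).
No other premise forces O(not submit_claim). An ideal world satisfying every premise can still have not submit_claim false, so O(not submit_claim) is not derivable.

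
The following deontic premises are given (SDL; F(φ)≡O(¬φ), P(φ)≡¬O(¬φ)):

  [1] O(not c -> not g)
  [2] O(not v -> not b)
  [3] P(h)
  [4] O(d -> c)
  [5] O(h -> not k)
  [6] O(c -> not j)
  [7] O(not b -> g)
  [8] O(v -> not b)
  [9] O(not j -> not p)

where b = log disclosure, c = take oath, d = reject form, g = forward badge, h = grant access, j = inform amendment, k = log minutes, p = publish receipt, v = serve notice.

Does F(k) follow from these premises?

Premise 5 is O(h -> not k), but O(h) is not derivable from the premises (the permission P(h) asserts only not O(not h), not O(h)), so it does not yield O(not k).
No other premise forces O(not k). An ideal world satisfying every premise can still have k true, so F(k) is not derivable.

No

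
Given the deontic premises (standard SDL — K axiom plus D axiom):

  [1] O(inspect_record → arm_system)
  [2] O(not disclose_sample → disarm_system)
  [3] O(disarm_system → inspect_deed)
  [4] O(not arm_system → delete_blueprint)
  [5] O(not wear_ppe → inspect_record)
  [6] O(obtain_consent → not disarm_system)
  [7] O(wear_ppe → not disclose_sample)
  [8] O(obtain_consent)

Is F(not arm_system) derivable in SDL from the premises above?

Premise 8 states O(obtain_consent) outright.
With premise 6, O(obtain_consent → not disarm_system), the K-axiom yields O(not disarm_system).
Premise 2 is O(not disclose_sample → disarm_system); contrapositively O(not disarm_system → disclose_sample). Since O(not disarm_system) holds, K gives O(disclose_sample).
Premise 7 is O(wear_ppe → not disclose_sample); contrapositively O(disclose_sample → not wear_ppe). Since O(disclose_sample) holds, K gives O(not wear_ppe).
With premise 5, O(not wear_ppe → inspect_record), the K-axiom yields O(inspect_record).
Applying K to premise 1 (O(inspect_record → arm_system)) and O(inspect_record) yields O(arm_system).
Premises 3, 4 do not contribute to this derivation.
So O(arm_system) holds, i.e. F(not arm_system). The claim follows.

Yes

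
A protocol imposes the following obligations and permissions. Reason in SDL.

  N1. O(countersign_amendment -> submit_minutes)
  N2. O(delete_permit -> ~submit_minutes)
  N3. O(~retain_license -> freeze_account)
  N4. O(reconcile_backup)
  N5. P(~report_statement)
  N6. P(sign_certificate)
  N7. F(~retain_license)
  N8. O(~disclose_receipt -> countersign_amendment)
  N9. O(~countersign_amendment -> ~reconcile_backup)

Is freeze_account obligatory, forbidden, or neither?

Premise 3 is O(~retain_license -> freeze_account), but O(~retain_license) is not derivable from the premises, so it does not yield O(freeze_account).
No premise or chain of K-axiom applications forces O(freeze_account), and none forces O(~freeze_account). So freeze_account is neither obligatory nor forbidden under these norms.

Neither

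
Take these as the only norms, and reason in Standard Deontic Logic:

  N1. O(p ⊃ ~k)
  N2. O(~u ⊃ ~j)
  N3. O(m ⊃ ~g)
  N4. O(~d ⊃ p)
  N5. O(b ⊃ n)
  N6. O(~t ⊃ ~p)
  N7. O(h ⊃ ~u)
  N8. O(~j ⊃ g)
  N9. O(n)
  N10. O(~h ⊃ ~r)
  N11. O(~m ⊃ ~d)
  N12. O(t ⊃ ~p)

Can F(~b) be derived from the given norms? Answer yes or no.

No

Premise 5 is O(b ⊃ n); even if O(n) held, inferring O(b) would be affirming the consequent — invalid.
No other premise forces O(b). An ideal world satisfying every premise can still have ~b true, so F(~b) is not derivable.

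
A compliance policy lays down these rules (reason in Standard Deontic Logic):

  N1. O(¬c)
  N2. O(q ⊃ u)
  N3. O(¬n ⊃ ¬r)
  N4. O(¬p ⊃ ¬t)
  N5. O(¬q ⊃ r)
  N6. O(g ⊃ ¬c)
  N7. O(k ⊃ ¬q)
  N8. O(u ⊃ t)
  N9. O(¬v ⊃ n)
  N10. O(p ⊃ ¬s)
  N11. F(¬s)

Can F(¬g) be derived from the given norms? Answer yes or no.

Premise 6 is O(g ⊃ ¬c); even if O(¬c) held, inferring O(g) would be affirming the consequent — invalid.
No other premise forces O(g). An ideal world satisfying every premise can still have ¬g true, so F(¬g) is not derivable.

No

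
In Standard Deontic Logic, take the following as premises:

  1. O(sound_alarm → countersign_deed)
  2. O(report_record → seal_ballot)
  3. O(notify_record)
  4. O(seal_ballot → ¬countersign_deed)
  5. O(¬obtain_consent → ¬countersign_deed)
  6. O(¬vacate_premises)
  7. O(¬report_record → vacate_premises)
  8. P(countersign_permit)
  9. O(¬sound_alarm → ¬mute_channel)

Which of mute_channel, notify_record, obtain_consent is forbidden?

Premise 6 gives O(¬vacate_premises).
Premise 7, O(¬report_record → vacate_premises), contraposes to O(¬vacate_premises → report_record); with O(¬vacate_premises) we get O(report_record).
Applying K to premise 2 (O(report_record → seal_ballot)) and O(report_record) yields O(seal_ballot).
From O(seal_ballot) and premise 4, O(seal_ballot → ¬countersign_deed), we obtain O(¬countersign_deed).
Premise 1, O(sound_alarm → countersign_deed), contraposes to O(¬countersign_deed → ¬sound_alarm); with O(¬countersign_deed) we get O(¬sound_alarm).
Premise 9 is O(¬sound_alarm → ¬mute_channel); since O(¬sound_alarm), deontic closure gives O(¬mute_channel).
So O(¬mute_channel) holds, i.e. mute_channel is forbidden. None of the other listed options is forbidden under the premises.

mute_channel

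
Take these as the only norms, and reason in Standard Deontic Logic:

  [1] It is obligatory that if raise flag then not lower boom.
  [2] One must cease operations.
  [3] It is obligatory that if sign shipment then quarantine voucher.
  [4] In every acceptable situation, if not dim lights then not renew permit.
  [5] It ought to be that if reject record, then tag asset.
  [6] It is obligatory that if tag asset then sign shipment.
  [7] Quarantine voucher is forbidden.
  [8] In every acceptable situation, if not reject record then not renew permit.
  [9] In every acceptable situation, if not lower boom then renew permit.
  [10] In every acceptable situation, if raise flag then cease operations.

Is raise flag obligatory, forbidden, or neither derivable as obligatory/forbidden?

Forbidden

Premise 7, F(quarantine_voucher), is equivalent to O(¬quarantine_voucher).
Premise 3, O(sign_shipment → quarantine_voucher), contraposes to O(¬quarantine_voucher → ¬sign_shipment); with O(¬quarantine_voucher) we get O(¬sign_shipment).
The contrapositive of premise 6 (O(tag_asset → sign_shipment)) is O(¬sign_shipment → ¬tag_asset), and O(¬sign_shipment) is already established, so O(¬tag_asset).
Premise 5, O(reject_record → tag_asset), contraposes to O(¬tag_asset → ¬reject_record); with O(¬tag_asset) we get O(¬reject_record).
Premise 8 is O(¬reject_record → ¬renew_permit); since O(¬reject_record), deontic closure gives O(¬renew_permit).
The contrapositive of premise 9 (O(¬lower_boom → renew_permit)) is O(¬renew_permit → lower_boom), and O(¬renew_permit) is already established, so O(lower_boom).
Premise 1, O(raise_flag → ¬lower_boom), contraposes to O(lower_boom → ¬raise_flag); with O(lower_boom) we get O(¬raise_flag).
Premises 2, 4, 10 do not contribute to this derivation.
Thus O(¬raise_flag), which is F(raise_flag): raise_flag is forbidden.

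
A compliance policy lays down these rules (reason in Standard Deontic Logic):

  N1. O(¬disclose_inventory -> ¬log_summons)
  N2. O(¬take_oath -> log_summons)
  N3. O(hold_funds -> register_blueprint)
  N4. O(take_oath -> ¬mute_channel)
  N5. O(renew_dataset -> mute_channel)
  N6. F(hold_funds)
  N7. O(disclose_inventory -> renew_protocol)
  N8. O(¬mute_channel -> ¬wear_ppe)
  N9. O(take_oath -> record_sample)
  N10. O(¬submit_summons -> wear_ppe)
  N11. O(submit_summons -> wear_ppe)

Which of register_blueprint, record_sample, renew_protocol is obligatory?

renew_protocol

By case analysis on submit_summons: premise 11 gives O(submit_summons -> wear_ppe) and premise 10 gives O(¬submit_summons -> wear_ppe), so O(wear_ppe) either way.
The contrapositive of premise 8 (O(¬mute_channel -> ¬wear_ppe)) is O(wear_ppe -> mute_channel), and O(wear_ppe) is already established, so O(mute_channel).
The contrapositive of premise 4 (O(take_oath -> ¬mute_channel)) is O(mute_channel -> ¬take_oath), and O(mute_channel) is already established, so O(¬take_oath).
Premise 2 is O(¬take_oath -> log_summons); since O(¬take_oath), deontic closure gives O(log_summons).
Premise 1, O(¬disclose_inventory -> ¬log_summons), contraposes to O(log_summons -> disclose_inventory); with O(log_summons) we get O(disclose_inventory).
Premise 7 is O(disclose_inventory -> renew_protocol); since O(disclose_inventory), deontic closure gives O(renew_protocol).
So O(renew_protocol) holds — renew_protocol is obligatory. None of the other listed options is made obligatory by any chain of premises.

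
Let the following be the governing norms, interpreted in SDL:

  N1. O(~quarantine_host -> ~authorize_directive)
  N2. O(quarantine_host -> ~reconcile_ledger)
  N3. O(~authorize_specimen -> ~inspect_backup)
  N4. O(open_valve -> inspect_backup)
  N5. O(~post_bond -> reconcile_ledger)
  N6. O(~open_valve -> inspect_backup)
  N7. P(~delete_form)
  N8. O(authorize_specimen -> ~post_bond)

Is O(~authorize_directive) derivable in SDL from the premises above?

Yes

By case analysis on ~open_valve: premise 6 gives O(~open_valve -> inspect_backup) and premise 4 gives O(open_valve -> inspect_backup), so O(inspect_backup) either way.
The contrapositive of premise 3 (O(~authorize_specimen -> ~inspect_backup)) is O(inspect_backup -> authorize_specimen), and O(inspect_backup) is already established, so O(authorize_specimen).
Premise 8 is O(authorize_specimen -> ~post_bond); since O(authorize_specimen), deontic closure gives O(~post_bond).
With premise 5, O(~post_bond -> reconcile_ledger), the K-axiom yields O(reconcile_ledger).
The contrapositive of premise 2 (O(quarantine_host -> ~reconcile_ledger)) is O(reconcile_ledger -> ~quarantine_host), and O(reconcile_ledger) is already established, so O(~quarantine_host).
Premise 1 is O(~quarantine_host -> ~authorize_directive); since O(~quarantine_host), deontic closure gives O(~authorize_directive).
Premise 7 does not contribute to this derivation.
So O(~authorize_directive) follows.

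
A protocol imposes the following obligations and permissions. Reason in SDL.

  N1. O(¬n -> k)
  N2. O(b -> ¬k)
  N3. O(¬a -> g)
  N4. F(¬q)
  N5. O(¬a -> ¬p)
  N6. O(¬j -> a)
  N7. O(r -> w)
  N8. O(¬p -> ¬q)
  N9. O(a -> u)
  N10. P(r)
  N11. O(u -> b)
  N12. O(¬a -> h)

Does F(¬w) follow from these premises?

No

Premise 7 is O(r -> w), but O(r) is not derivable from the premises (the permission P(r) asserts only ¬O(¬r), not O(r)), so it does not yield O(w).
No other premise forces O(w). An ideal world satisfying every premise can still have ¬w true, so F(¬w) is not derivable.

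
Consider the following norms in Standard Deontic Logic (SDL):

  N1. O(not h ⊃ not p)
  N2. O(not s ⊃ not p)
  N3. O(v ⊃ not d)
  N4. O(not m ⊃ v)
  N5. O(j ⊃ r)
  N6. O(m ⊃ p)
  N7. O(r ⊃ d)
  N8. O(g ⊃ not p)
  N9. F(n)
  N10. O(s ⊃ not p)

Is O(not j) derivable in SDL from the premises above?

By case analysis on not s: premise 2 gives O(not s ⊃ not p) and premise 10 gives O(s ⊃ not p), so O(not p) either way.
Premise 6 is O(m ⊃ p); contrapositively O(not p ⊃ not m). Since O(not p) holds, K gives O(not m).
Premise 4 is O(not m ⊃ v); since O(not m), deontic closure gives O(v).
Applying K to premise 3 (O(v ⊃ not d)) and O(v) yields O(not d).
Premise 7 is O(r ⊃ d); contrapositively O(not d ⊃ not r). Since O(not d) holds, K gives O(not r).
Premise 5, O(j ⊃ r), contraposes to O(not r ⊃ not j); with O(not r) we get O(not j).
Premises 1, 8, 9 do not contribute to this derivation.
So O(not j) follows.

Yes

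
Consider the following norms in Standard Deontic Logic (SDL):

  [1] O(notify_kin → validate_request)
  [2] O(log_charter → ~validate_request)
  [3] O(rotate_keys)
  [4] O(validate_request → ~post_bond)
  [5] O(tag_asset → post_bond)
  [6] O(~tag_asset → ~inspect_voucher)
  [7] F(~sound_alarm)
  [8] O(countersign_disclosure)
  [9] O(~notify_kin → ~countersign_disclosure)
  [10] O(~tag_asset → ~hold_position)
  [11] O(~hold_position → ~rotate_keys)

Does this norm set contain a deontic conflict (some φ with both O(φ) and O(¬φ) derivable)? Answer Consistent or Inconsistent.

Premise 3 states O(rotate_keys) outright.
The contrapositive of premise 11 (O(~hold_position → ~rotate_keys)) is O(rotate_keys → hold_position), and O(rotate_keys) is already established, so O(hold_position).
The contrapositive of premise 10 (O(~tag_asset → ~hold_position)) is O(hold_position → tag_asset), and O(hold_position) is already established, so O(tag_asset).
Premise 5 is O(tag_asset → post_bond); since O(tag_asset), deontic closure gives O(post_bond).
The contrapositive of premise 4 (O(validate_request → ~post_bond)) is O(post_bond → ~validate_request), and O(post_bond) is already established, so O(~validate_request).
The contrapositive of premise 1 (O(notify_kin → validate_request)) is O(~validate_request → ~notify_kin), and O(~validate_request) is already established, so O(~notify_kin).
With premise 9, O(~notify_kin → ~countersign_disclosure), the K-axiom yields O(~countersign_disclosure).
However, premise 8 gives O(countersign_disclosure).
We now have both O(~countersign_disclosure) and O(countersign_disclosure) — countersign_disclosure is simultaneously obligatory and forbidden, violating the D-axiom.

Inconsistent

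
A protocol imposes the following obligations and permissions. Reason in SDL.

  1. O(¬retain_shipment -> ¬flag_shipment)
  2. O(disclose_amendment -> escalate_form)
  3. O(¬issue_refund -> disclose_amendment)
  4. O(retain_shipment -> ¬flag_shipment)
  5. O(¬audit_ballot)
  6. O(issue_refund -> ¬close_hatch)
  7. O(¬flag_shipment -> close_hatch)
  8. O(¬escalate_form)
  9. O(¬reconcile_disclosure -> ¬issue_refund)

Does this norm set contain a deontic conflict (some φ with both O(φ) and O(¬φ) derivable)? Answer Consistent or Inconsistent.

Inconsistent

Premises 4 and 1 cover both cases: O(retain_shipment -> ¬flag_shipment) and O(¬retain_shipment -> ¬flag_shipment). Since retain_shipment ∨ ¬retain_shipment is a tautology, O(¬flag_shipment) follows.
Premise 7 is O(¬flag_shipment -> close_hatch); since O(¬flag_shipment), deontic closure gives O(close_hatch).
Premise 6 is O(issue_refund -> ¬close_hatch); contrapositively O(close_hatch -> ¬issue_refund). Since O(close_hatch) holds, K gives O(¬issue_refund).
With premise 3, O(¬issue_refund -> disclose_amendment), the K-axiom yields O(disclose_amendment).
With premise 2, O(disclose_amendment -> escalate_form), the K-axiom yields O(escalate_form).
But premise 8 directly asserts O(¬escalate_form).
We now have both O(escalate_form) and O(¬escalate_form) — escalate_form is simultaneously obligatory and forbidden, violating the D-axiom.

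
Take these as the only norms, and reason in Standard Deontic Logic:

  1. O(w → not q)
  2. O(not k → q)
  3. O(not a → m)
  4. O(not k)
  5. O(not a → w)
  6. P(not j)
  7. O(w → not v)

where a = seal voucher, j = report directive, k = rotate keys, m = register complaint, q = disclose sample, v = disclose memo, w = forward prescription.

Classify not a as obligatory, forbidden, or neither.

From premise 4 we have O(not k).
Applying K to premise 2 (O(not k → q)) and O(not k) yields O(q).
Premise 1 is O(w → not q); contrapositively O(q → not w). Since O(q) holds, K gives O(not w).
The contrapositive of premise 5 (O(not a → w)) is O(not w → a), and O(not w) is already established, so O(a).
Premises 3, 6, 7 do not contribute to this derivation.
Thus O(a), which is F(not a): not a is forbidden.

Forbidden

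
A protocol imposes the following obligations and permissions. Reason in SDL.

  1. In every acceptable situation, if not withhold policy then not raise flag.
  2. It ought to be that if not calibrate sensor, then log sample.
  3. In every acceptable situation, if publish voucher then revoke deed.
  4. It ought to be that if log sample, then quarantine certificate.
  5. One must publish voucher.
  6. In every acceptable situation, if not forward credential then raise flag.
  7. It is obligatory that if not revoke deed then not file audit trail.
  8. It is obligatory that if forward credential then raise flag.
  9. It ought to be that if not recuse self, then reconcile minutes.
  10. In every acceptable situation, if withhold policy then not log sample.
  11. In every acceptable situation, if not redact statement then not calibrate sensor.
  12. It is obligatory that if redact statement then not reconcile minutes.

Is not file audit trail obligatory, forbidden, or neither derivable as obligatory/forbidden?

Premise 7 is O(¬revoke_deed → ¬file_audit_trail), but O(¬revoke_deed) is not derivable from the premises, so it does not yield O(¬file_audit_trail).
No premise or chain of K-axiom applications forces O(¬file_audit_trail), and none forces O(file_audit_trail). So ¬file_audit_trail is neither obligatory nor forbidden under these norms.

Neither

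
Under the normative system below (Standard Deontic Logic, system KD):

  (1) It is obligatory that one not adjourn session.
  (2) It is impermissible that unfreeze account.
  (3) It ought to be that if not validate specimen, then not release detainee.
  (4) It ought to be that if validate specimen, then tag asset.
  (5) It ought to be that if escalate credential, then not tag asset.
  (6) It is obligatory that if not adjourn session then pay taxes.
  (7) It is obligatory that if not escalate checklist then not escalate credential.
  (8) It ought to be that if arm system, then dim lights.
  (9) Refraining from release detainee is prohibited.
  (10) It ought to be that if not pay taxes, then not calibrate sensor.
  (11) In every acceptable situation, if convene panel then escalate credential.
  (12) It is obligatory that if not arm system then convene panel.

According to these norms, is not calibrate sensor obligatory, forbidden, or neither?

Neither

Premise 10 is O(¬pay_taxes → ¬calibrate_sensor), but O(¬pay_taxes) is not derivable from the premises, so it does not yield O(¬calibrate_sensor).
No premise or chain of K-axiom applications forces O(¬calibrate_sensor), and none forces O(calibrate_sensor). So ¬calibrate_sensor is neither obligatory nor forbidden under these norms.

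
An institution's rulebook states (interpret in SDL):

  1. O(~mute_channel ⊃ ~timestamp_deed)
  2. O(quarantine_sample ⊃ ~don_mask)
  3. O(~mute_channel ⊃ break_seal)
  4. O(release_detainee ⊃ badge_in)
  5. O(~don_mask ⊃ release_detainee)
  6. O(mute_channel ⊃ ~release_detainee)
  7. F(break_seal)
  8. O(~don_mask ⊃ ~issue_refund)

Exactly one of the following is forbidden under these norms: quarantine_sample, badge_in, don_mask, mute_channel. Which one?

F(break_seal) at premise 7 means O(~break_seal).
The contrapositive of premise 3 (O(~mute_channel ⊃ break_seal)) is O(~break_seal ⊃ mute_channel), and O(~break_seal) is already established, so O(mute_channel).
Premise 6 is O(mute_channel ⊃ ~release_detainee); since O(mute_channel), deontic closure gives O(~release_detainee).
Premise 5 is O(~don_mask ⊃ release_detainee); contrapositively O(~release_detainee ⊃ don_mask). Since O(~release_detainee) holds, K gives O(don_mask).
The contrapositive of premise 2 (O(quarantine_sample ⊃ ~don_mask)) is O(don_mask ⊃ ~quarantine_sample), and O(don_mask) is already established, so O(~quarantine_sample).
So O(~quarantine_sample) holds, i.e. quarantine_sample is forbidden. None of the other listed options is forbidden under the premises.

quarantine_sample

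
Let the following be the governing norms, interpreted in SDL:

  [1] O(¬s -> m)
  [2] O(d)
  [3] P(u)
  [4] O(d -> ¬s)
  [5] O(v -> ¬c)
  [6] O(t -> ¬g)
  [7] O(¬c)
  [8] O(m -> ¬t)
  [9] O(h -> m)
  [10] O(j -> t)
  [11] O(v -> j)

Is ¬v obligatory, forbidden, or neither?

Premise 2 gives O(d).
Applying K to premise 4 (O(d -> ¬s)) and O(d) yields O(¬s).
From O(¬s) and premise 1, O(¬s -> m), we obtain O(m).
Applying K to premise 8 (O(m -> ¬t)) and O(m) yields O(¬t).
Premise 10, O(j -> t), contraposes to O(¬t -> ¬j); with O(¬t) we get O(¬j).
Premise 11, O(v -> j), contraposes to O(¬j -> ¬v); with O(¬j) we get O(¬v).
Premises 3, 5, 6, 7, 9 do not contribute to this derivation.
Hence ¬v is obligatory.

Obligatory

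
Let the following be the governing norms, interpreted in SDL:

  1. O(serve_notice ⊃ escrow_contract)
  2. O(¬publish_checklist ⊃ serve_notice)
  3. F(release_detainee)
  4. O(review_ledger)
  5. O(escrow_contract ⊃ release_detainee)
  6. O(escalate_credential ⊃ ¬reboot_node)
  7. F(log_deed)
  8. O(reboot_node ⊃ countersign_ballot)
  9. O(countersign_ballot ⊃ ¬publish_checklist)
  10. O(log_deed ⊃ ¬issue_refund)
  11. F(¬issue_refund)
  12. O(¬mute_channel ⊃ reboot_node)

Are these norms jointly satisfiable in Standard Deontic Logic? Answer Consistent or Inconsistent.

Consistent

Premise 10 is O(log_deed ⊃ ¬issue_refund), but O(log_deed) is not derivable from the premises, so it does not yield O(¬issue_refund).
So O(¬issue_refund) is not derivable, and the apparent clash with O(issue_refund) does not arise.
A world satisfying every obligation exists (e.g. countersign_ballot=false, escalate_credential=false, escrow_contract=false, issue_refund=true, log_deed=false, mute_channel=true, publish_checklist=true, reboot_node=false, release_detainee=false, review_ledger=true, serve_notice=false); no atom is both obligatory and forbidden, so the set is consistent.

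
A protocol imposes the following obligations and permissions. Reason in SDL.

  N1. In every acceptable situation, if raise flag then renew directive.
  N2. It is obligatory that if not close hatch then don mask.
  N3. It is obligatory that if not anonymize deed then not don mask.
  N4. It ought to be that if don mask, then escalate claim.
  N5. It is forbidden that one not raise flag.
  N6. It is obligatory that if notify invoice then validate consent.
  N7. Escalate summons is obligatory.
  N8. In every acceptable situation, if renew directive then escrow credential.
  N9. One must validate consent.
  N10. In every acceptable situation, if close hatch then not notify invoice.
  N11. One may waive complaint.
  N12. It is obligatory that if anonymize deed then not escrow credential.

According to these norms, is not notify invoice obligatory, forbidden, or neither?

Obligatory

Premise 5, F(¬raise_flag), is equivalent to O(raise_flag).
Premise 1 is O(raise_flag → renew_directive); since O(raise_flag), deontic closure gives O(renew_directive).
Premise 8 is O(renew_directive → escrow_credential); since O(renew_directive), deontic closure gives O(escrow_credential).
Premise 12, O(anonymize_deed → ¬escrow_credential), contraposes to O(escrow_credential → ¬anonymize_deed); with O(escrow_credential) we get O(¬anonymize_deed).
With premise 3, O(¬anonymize_deed → ¬don_mask), the K-axiom yields O(¬don_mask).
The contrapositive of premise 2 (O(¬close_hatch → don_mask)) is O(¬don_mask → close_hatch), and O(¬don_mask) is already established, so O(close_hatch).
With premise 10, O(close_hatch → ¬notify_invoice), the K-axiom yields O(¬notify_invoice).
Premises 4, 6, 7, 9, 11 do not contribute to this derivation.
Hence ¬notify_invoice is obligatory.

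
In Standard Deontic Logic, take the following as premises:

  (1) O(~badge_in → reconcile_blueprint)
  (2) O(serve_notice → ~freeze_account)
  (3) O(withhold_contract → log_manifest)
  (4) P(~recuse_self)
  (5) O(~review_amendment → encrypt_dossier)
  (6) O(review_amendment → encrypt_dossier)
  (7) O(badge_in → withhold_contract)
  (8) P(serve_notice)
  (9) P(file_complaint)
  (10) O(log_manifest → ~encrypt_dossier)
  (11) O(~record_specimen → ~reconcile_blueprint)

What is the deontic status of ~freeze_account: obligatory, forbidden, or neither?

Neither

Premise 2 is O(serve_notice → ~freeze_account), but O(serve_notice) is not derivable from the premises (the permission P(serve_notice) asserts only ~O(~serve_notice), not O(serve_notice)), so it does not yield O(~freeze_account).
No premise or chain of K-axiom applications forces O(~freeze_account), and none forces O(freeze_account). So ~freeze_account is neither obligatory nor forbidden under these norms.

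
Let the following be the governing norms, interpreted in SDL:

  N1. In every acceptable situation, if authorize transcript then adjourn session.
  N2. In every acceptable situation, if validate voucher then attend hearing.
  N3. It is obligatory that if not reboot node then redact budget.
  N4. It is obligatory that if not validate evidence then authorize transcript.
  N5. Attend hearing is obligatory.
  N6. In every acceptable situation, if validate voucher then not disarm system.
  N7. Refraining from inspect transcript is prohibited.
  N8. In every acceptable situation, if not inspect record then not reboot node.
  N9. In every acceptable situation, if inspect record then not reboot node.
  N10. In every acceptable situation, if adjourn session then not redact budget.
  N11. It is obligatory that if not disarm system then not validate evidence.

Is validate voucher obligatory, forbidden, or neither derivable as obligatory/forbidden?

Premises 9 and 8 cover both cases: O(inspect_record → ¬reboot_node) and O(¬inspect_record → ¬reboot_node). Since inspect_record ∨ ¬inspect_record is a tautology, O(¬reboot_node) follows.
Premise 3 is O(¬reboot_node → redact_budget); since O(¬reboot_node), deontic closure gives O(redact_budget).
The contrapositive of premise 10 (O(adjourn_session → ¬redact_budget)) is O(redact_budget → ¬adjourn_session), and O(redact_budget) is already established, so O(¬adjourn_session).
Premise 1, O(authorize_transcript → adjourn_session), contraposes to O(¬adjourn_session → ¬authorize_transcript); with O(¬adjourn_session) we get O(¬authorize_transcript).
Premise 4 is O(¬validate_evidence → authorize_transcript); contrapositively O(¬authorize_transcript → validate_evidence). Since O(¬authorize_transcript) holds, K gives O(validate_evidence).
Premise 11 is O(¬disarm_system → ¬validate_evidence); contrapositively O(validate_evidence → disarm_system). Since O(validate_evidence) holds, K gives O(disarm_system).
Premise 6, O(validate_voucher → ¬disarm_system), contraposes to O(disarm_system → ¬validate_voucher); with O(disarm_system) we get O(¬validate_voucher).
Premises 2, 5, 7 do not contribute to this derivation.
Thus O(¬validate_voucher), which is F(validate_voucher): validate_voucher is forbidden.

Forbidden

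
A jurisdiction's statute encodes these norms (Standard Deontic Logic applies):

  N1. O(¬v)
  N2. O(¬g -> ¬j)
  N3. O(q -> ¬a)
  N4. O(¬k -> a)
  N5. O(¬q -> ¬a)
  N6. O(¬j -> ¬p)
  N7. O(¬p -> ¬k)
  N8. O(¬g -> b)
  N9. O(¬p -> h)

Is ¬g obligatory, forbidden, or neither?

Forbidden

Premises 5 and 3 are O(¬q -> ¬a) and O(q -> ¬a); every ideal world satisfies ¬q or q, so in either case ¬a holds — hence O(¬a).
The contrapositive of premise 4 (O(¬k -> a)) is O(¬a -> k), and O(¬a) is already established, so O(k).
The contrapositive of premise 7 (O(¬p -> ¬k)) is O(k -> p), and O(k) is already established, so O(p).
Premise 6, O(¬j -> ¬p), contraposes to O(p -> j); with O(p) we get O(j).
The contrapositive of premise 2 (O(¬g -> ¬j)) is O(j -> g), and O(j) is already established, so O(g).
Premises 1, 8, 9 do not contribute to this derivation.
Thus O(g), which is F(¬g): ¬g is forbidden.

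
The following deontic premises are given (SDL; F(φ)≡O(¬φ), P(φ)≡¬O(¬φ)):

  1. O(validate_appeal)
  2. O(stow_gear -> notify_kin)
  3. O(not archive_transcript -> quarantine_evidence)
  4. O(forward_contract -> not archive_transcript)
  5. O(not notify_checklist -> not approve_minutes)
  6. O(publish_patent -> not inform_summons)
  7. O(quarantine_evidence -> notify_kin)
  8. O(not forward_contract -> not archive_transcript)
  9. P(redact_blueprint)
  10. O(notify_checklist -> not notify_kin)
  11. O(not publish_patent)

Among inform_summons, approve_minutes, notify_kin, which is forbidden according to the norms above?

approve_minutes

Premises 4 and 8 cover both cases: O(forward_contract -> not archive_transcript) and O(not forward_contract -> not archive_transcript). Since forward_contract ∨ not forward_contract is a tautology, O(not archive_transcript) follows.
From O(not archive_transcript) and premise 3, O(not archive_transcript -> quarantine_evidence), we obtain O(quarantine_evidence).
From O(quarantine_evidence) and premise 7, O(quarantine_evidence -> notify_kin), we obtain O(notify_kin).
Premise 10, O(notify_checklist -> not notify_kin), contraposes to O(notify_kin -> not notify_checklist); with O(notify_kin) we get O(not notify_checklist).
Applying K to premise 5 (O(not notify_checklist -> not approve_minutes)) and O(not notify_checklist) yields O(not approve_minutes).
So O(not approve_minutes) holds, i.e. approve_minutes is forbidden. None of the other listed options is forbidden under the premises.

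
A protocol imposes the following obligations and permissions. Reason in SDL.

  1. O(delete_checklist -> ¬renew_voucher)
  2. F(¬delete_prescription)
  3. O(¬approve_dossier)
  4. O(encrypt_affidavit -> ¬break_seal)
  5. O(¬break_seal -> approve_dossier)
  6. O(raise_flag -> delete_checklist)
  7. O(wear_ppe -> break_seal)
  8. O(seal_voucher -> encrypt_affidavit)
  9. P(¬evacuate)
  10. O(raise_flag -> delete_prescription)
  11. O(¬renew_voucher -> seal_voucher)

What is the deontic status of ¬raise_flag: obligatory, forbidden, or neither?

Obligatory

From premise 3 we have O(¬approve_dossier).
Premise 5, O(¬break_seal -> approve_dossier), contraposes to O(¬approve_dossier -> break_seal); with O(¬approve_dossier) we get O(break_seal).
Premise 4, O(encrypt_affidavit -> ¬break_seal), contraposes to O(break_seal -> ¬encrypt_affidavit); with O(break_seal) we get O(¬encrypt_affidavit).
The contrapositive of premise 8 (O(seal_voucher -> encrypt_affidavit)) is O(¬encrypt_affidavit -> ¬seal_voucher), and O(¬encrypt_affidavit) is already established, so O(¬seal_voucher).
Premise 11, O(¬renew_voucher -> seal_voucher), contraposes to O(¬seal_voucher -> renew_voucher); with O(¬seal_voucher) we get O(renew_voucher).
Premise 1 is O(delete_checklist -> ¬renew_voucher); contrapositively O(renew_voucher -> ¬delete_checklist). Since O(renew_voucher) holds, K gives O(¬delete_checklist).
Premise 6 is O(raise_flag -> delete_checklist); contrapositively O(¬delete_checklist -> ¬raise_flag). Since O(¬delete_checklist) holds, K gives O(¬raise_flag).
Premises 2, 7, 9, 10 do not contribute to this derivation.
Hence ¬raise_flag is obligatory.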